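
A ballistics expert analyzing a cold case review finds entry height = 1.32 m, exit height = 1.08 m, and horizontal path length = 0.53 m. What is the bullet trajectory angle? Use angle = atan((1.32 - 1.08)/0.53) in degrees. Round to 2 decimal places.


Bullet trajectory angle:
Height difference = 1.32 - 1.08 = 0.24 m
angle = atan(0.24 / 0.53)
angle = atan(0.45283)
angle = 24.36 degrees

24.36


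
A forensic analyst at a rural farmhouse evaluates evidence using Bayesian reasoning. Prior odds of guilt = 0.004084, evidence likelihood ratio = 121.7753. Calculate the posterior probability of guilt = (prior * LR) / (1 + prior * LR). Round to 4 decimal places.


Bayesian evidence evaluation:
Posterior odds = prior_odds * LR = 0.004084 * 121.7753 = 0.4973303
Posterior probability = posterior_odds / (1 + posterior_odds)
= 0.4973303 / (1 + 0.4973303)
= 0.4973303 / 1.4973303
= 0.3321

0.3321


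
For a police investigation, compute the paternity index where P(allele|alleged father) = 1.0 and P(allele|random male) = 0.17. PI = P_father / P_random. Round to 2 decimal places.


Paternity Index calculation:
PI = P(allele|father) / P(allele|random)
PI = 1.0 / 0.17
PI = 5.88

5.88


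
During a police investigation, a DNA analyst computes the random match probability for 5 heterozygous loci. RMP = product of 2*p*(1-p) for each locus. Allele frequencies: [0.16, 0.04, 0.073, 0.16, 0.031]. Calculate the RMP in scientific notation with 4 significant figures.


Computing RMP for 5 loci:
Locus 1: 2 * 0.16 * 0.84 = 0.2688
Locus 2: 2 * 0.04 * 0.96 = 0.0768
Locus 3: 2 * 0.073 * 0.927 = 0.135342
Locus 4: 2 * 0.16 * 0.84 = 0.2688
Locus 5: 2 * 0.031 * 0.969 = 0.060078
RMP = 4.512e-05

4.512e-05


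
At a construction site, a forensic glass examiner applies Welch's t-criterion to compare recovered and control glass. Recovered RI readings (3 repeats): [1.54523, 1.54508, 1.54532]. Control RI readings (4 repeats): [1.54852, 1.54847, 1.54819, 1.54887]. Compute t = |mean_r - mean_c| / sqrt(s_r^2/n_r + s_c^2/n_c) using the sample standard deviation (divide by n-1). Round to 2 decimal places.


Welch's t-criterion for glass RI comparison:
Recovered mean = sum / n_r = 4.63563 / 3 = 1.54521
Control mean = sum / n_c = 6.19405 / 4 = 1.5485125
Recovered sample variance s_r^2 = 1.47e-08
Control sample variance s_c^2 = 7.78917e-08
Welch SE (unpooled) = sqrt(s_r^2/n_r + s_c^2/n_c) = sqrt(4.9e-09 + 1.94729e-08) = sqrt(2.43729e-08) = 0.000156118
|mean_r - mean_c| = 0.0033025
t = 0.0033025 / 0.000156118 = 21.15

21.15


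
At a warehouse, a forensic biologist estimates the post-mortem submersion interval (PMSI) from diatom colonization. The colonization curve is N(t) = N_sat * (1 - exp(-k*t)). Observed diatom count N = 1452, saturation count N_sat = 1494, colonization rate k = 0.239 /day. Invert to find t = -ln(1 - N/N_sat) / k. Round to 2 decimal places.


PMSI from diatom colonization curve:
N / N_sat = 1452 / 1494 = 0.971888
1 - N/N_sat = 0.028112
ln(1 - N/N_sat) = -3.571559
t = -ln(1 - N/N_sat) / k = -(-3.571559) / 0.239 = 14.94 days

14.94


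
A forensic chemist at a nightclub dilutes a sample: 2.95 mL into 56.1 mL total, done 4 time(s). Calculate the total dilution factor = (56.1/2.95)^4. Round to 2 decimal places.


Dilution factor calculation:
Single dilution = V_total / V_sample = 56.1 / 2.95 ≈ 19.016949
Number of dilutions = 4
Total DF = (56.1 / 2.95)^4 (full precision, rounded at the end) = 130786.64

130786.64


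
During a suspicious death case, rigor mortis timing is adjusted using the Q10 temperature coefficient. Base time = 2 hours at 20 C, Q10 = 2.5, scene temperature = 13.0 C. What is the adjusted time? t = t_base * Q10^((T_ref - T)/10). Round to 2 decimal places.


Rigor mortis time adjustment:
Exponent = (T_ref - T_actual) / 10 = (20 - 13.0) / 10 = 0.7
Q10 factor = 2.5^0.7 = 1.89914
t_adjusted = 2 * 1.89914 = 3.80 hours

3.80


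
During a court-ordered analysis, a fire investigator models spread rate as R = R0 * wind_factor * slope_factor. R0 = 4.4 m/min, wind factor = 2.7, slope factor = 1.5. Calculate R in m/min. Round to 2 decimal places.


Fire spread rate calculation:
R = R0 * wind_factor * slope_factor
= 4.4 * 2.7 * 1.5
= 11.88 * 1.5
= 17.82 m/min

17.82


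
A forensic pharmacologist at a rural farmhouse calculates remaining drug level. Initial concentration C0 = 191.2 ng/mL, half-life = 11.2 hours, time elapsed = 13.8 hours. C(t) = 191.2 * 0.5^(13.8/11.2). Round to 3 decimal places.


Drug concentration decay:
Number of half-lives = t / t_half = 13.8 / 11.2 = 1.232143
Decay factor = 0.5^1.232143 = 0.42568466
C(t) = 191.2 * 0.42568466 = 81.391 ng/mL

81.391


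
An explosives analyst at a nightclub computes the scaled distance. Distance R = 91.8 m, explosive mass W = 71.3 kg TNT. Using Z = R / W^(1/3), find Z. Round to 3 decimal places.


Scaled distance calculation:
W^(1/3) = 71.3^(1/3) = 4.146642
Z = R / W^(1/3) = 91.8 / 4.146642
Z = 22.138 m/kg^(1/3)

22.138


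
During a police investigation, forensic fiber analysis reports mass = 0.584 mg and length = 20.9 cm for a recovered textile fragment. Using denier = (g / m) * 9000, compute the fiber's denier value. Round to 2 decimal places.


Denier calculation:
Mass in grams = 0.584 mg / 1000 = 0.000584 g
Length in meters = 20.9 cm / 100 = 0.209 m
Linear density = mass / length = 0.000584 / 0.209 = 0.00279426 g/m
Denier = (g/m) * 9000 = 0.00279426 * 9000 = 25.15

25.15


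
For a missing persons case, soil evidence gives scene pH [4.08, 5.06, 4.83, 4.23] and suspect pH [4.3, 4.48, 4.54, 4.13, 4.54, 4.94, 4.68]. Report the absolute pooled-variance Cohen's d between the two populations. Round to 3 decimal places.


Pooled-variance Cohen's d for soil pH comparison:
Scene mean = 18.2 / 4 = 4.55
Suspect mean = 31.61 / 7 = 4.515714
Scene sample variance s_s^2 = 0.2206
Suspect sample variance s_c^2 = 0.067462
Pooled variance = ((n_s-1)*s_s^2 + (n_c-1)*s_c^2) / (n_s + n_c - 2) = 0.118508
Pooled SD = sqrt(0.118508) = 0.34425
Mean difference = 0.034286
|d| = |0.034286| / 0.34425 = 0.100

0.100


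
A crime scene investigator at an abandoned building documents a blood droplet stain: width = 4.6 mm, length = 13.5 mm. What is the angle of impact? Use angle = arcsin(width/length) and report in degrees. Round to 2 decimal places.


Blood spatter impact angle calculation:
width / length = 4.6 / 13.5 = 0.340741
angle = arcsin(0.340741)
angle = 19.92 degrees

19.92


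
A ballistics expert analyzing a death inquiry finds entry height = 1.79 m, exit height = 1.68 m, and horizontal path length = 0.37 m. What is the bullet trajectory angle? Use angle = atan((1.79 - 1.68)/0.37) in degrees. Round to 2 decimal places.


Bullet trajectory angle:
Height difference = 1.79 - 1.68 = 0.11 m
angle = atan(0.11 / 0.37)
angle = atan(0.297297)
angle = 16.56 degrees

16.56


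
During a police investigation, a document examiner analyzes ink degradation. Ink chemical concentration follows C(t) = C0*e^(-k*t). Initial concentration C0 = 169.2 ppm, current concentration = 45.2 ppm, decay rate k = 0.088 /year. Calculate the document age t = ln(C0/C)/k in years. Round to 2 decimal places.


Document age estimation:
C0/C = 169.2 / 45.2 = 3.743363
ln(C0/C) = 1.319984
t = 1.319984 / 0.088 = 15.00 years

15.00


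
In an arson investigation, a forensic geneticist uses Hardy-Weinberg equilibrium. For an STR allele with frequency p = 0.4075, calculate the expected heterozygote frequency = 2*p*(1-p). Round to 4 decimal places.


Hardy-Weinberg heterozygote frequency:
q = 1 - p = 1 - 0.4075 = 0.5925
2pq = 2 * 0.4075 * 0.5925 = 0.4829

0.4829


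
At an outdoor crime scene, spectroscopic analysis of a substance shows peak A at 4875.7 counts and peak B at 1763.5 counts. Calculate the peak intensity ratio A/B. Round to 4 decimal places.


Spectral peak ratio:
Peak A = 4875.7 counts
Peak B = 1763.5 counts
Ratio = 4875.7 / 1763.5 = 2.7648

2.7648


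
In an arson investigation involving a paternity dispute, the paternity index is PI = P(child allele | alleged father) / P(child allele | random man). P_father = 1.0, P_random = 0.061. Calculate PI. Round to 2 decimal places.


Paternity Index calculation:
PI = P(allele|father) / P(allele|random)
PI = 1.0 / 0.061
PI = 16.39

16.39


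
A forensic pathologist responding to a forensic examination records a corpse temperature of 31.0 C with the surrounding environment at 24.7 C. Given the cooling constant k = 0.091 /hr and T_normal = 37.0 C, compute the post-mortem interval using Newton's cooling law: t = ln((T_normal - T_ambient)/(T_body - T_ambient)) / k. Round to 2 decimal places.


Using Newton's law of cooling:
t = ln((T_normal - T_ambient) / (T_body - T_ambient)) / k
T_normal - T_ambient = 12.3
T_body - T_ambient = 6.3
Ratio = 1.952381
ln(ratio) = 0.66905
t = 0.66905 / 0.091 = 7.35 hours

7.35


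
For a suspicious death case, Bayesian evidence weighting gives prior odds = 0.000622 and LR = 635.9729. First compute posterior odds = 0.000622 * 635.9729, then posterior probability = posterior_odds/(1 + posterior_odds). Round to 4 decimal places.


Bayesian evidence evaluation:
Posterior odds = prior_odds * LR = 0.000622 * 635.9729 = 0.3955751
Posterior probability = posterior_odds / (1 + posterior_odds)
= 0.3955751 / (1 + 0.3955751)
= 0.3955751 / 1.3955751
= 0.2834

0.2834


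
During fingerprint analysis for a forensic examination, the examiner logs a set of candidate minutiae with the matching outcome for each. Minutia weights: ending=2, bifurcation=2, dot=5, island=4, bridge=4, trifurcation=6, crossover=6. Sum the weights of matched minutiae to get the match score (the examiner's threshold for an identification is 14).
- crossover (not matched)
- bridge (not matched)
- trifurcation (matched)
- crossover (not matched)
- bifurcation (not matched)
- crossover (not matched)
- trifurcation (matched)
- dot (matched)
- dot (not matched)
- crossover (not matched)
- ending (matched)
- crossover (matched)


Weighted minutiae match score:
  crossover: not matched, +0
  bridge: not matched, +0
  trifurcation: matched, +6 (running total 6)
  crossover: not matched, +0
  bifurcation: not matched, +0
  crossover: not matched, +0
  trifurcation: matched, +6 (running total 12)
  dot: matched, +5 (running total 17)
  dot: not matched, +0
  crossover: not matched, +0
  ending: matched, +2 (running total 19)
  crossover: matched, +6 (running total 25)
Total score = 25
Threshold = 14; verdict = identification

25


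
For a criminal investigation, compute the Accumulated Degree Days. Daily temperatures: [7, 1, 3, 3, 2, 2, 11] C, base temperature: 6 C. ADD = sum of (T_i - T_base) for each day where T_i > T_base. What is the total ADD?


Computing ADD day by day:
Day 1: max(0, 7 - 6) = 1
Day 2: max(0, 1 - 6) = 0
Day 3: max(0, 3 - 6) = 0
Day 4: max(0, 3 - 6) = 0
Day 5: max(0, 2 - 6) = 0
Day 6: max(0, 2 - 6) = 0
Day 7: max(0, 11 - 6) = 5
Total ADD = 6

6


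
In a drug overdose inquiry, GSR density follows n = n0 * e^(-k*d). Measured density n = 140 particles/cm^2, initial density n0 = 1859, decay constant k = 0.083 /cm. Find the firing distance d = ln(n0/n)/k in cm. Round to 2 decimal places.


GSR distance calculation:
n0/n = 1859 / 140 = 13.278571
ln(n0/n) = 2.586152
d = 2.586152 / 0.083 = 31.16 cm

31.16


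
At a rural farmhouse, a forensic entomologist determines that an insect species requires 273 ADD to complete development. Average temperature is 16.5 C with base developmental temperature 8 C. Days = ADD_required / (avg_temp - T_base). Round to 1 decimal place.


Insect development time:
Effective temperature = avg_temp - T_base = 16.5 - 8 = 8.5 C
Days = ADD / effective_temp = 273 / 8.5 = 32.1 days

32.1


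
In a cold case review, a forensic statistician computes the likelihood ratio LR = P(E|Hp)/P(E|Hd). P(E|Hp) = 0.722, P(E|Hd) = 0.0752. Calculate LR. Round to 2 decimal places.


Likelihood ratio calculation:
LR = P(E|Hp) / P(E|Hd)
LR = 0.722 / 0.0752
LR = 9.60

9.60


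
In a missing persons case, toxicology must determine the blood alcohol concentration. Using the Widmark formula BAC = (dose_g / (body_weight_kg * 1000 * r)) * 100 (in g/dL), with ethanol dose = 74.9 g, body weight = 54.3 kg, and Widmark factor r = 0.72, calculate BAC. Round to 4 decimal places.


Applying the Widmark formula:
BAC = (dose_g / (body_wt * 1000 * r)) * 100
Denominator = 54.3 * 1000 * 0.72 = 39096
BAC = (74.9 / 39096) * 100
BAC = 0.1916 g/dL

0.1916


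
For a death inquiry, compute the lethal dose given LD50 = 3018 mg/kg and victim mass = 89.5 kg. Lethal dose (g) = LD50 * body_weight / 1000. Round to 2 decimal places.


Lethal dose calculation:
Lethal dose = LD50 * body_weight / 1000
= 3018 * 89.5 / 1000
= 270111 / 1000
= 270.11 g

270.11


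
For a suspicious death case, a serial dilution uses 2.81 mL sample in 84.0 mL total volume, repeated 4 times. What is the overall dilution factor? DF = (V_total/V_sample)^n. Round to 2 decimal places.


Dilution factor calculation:
Single dilution = V_total / V_sample = 84.0 / 2.81 ≈ 29.893238
Number of dilutions = 4
Total DF = (84.0 / 2.81)^4 (full precision, rounded at the end) = 798531.15

798531.15


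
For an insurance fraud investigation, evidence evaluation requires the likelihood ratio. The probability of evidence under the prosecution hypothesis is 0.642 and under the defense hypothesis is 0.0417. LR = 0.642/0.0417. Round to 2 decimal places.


Likelihood ratio calculation:
LR = P(E|Hp) / P(E|Hd)
LR = 0.642 / 0.0417
LR = 15.40

15.40


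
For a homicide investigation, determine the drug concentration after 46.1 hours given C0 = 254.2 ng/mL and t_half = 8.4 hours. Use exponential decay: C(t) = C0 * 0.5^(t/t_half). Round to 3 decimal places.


Drug concentration decay:
Number of half-lives = t / t_half = 46.1 / 8.4 = 5.488095
Decay factor = 0.5^5.488095 = 0.02228018
C(t) = 254.2 * 0.02228018 = 5.664 ng/mL

5.664


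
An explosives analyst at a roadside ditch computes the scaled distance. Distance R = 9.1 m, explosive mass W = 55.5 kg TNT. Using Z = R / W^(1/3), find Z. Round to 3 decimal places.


Scaled distance calculation:
W^(1/3) = 55.5^(1/3) = 3.814442
Z = R / W^(1/3) = 9.1 / 3.814442
Z = 2.386 m/kg^(1/3)

2.386


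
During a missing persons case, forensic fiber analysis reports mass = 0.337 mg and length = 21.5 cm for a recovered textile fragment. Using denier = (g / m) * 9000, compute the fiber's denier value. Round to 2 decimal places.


Denier calculation:
Mass in grams = 0.337 mg / 1000 = 0.000337 g
Length in meters = 21.5 cm / 100 = 0.215 m
Linear density = mass / length = 0.000337 / 0.215 = 0.00156744 g/m
Denier = (g/m) * 9000 = 0.00156744 * 9000 = 14.11

14.11


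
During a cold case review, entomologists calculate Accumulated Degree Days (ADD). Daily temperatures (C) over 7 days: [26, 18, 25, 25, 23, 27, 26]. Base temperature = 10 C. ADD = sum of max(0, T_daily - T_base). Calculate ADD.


Computing ADD day by day:
Day 1: max(0, 26 - 10) = 16
Day 2: max(0, 18 - 10) = 8
Day 3: max(0, 25 - 10) = 15
Day 4: max(0, 25 - 10) = 15
Day 5: max(0, 23 - 10) = 13
Day 6: max(0, 27 - 10) = 17
Day 7: max(0, 26 - 10) = 16
Total ADD = 100

100


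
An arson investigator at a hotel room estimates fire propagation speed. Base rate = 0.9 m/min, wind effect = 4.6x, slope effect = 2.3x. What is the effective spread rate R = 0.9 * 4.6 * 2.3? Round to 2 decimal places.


Fire spread rate calculation:
R = R0 * wind_factor * slope_factor
= 0.9 * 4.6 * 2.3
= 4.14 * 2.3
= 9.52 m/min

9.52


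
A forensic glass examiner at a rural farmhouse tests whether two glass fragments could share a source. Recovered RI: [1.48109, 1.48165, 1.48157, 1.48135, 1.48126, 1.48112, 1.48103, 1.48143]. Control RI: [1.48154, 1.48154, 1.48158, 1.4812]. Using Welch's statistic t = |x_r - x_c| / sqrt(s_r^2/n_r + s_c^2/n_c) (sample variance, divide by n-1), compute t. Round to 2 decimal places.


Welch's t-criterion for glass RI comparison:
Recovered mean = sum / n_r = 11.8505 / 8 = 1.4813125
Control mean = sum / n_c = 5.92586 / 4 = 1.481465
Recovered sample variance s_r^2 = 5.20786e-08
Control sample variance s_c^2 = 3.15667e-08
Welch SE (unpooled) = sqrt(s_r^2/n_r + s_c^2/n_c) = sqrt(6.50982e-09 + 7.89167e-09) = sqrt(1.44015e-08) = 0.000120006
|mean_r - mean_c| = 0.0001525
t = 0.0001525 / 0.000120006 = 1.27

1.27


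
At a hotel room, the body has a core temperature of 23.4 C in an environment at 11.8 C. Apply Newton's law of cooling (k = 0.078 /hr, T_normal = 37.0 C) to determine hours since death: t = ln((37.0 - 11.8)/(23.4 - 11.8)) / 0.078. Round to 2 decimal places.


Using Newton's law of cooling:
t = ln((T_normal - T_ambient) / (T_body - T_ambient)) / k
T_normal - T_ambient = 25.2
T_body - T_ambient = 11.6
Ratio = 2.172414
ln(ratio) = 0.775839
t = 0.775839 / 0.078 = 9.95 hours

9.95


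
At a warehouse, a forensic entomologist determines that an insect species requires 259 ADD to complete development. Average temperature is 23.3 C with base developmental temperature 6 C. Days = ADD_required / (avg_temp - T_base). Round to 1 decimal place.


Insect development time:
Effective temperature = avg_temp - T_base = 23.3 - 6 = 17.3 C
Days = ADD / effective_temp = 259 / 17.3 = 15.0 days

15.0


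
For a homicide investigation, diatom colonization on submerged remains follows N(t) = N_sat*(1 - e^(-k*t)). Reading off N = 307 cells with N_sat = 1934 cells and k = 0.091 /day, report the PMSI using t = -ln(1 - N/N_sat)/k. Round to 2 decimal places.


PMSI from diatom colonization curve:
N / N_sat = 307 / 1934 = 0.158738
1 - N/N_sat = 0.841262
ln(1 - N/N_sat) = -0.172852
t = -ln(1 - N/N_sat) / k = -(-0.172852) / 0.091 = 1.90 days

1.90


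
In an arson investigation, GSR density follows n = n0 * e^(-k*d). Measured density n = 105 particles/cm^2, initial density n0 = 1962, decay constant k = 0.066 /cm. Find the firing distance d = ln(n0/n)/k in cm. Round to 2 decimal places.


GSR distance calculation:
n0/n = 1962 / 105 = 18.685714
ln(n0/n) = 2.927759
d = 2.927759 / 0.066 = 44.36 cm

44.36


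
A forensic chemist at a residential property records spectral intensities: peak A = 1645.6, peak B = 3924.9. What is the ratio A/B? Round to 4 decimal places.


Spectral peak ratio:
Peak A = 1645.6 counts
Peak B = 3924.9 counts
Ratio = 1645.6 / 3924.9 = 0.4193

0.4193


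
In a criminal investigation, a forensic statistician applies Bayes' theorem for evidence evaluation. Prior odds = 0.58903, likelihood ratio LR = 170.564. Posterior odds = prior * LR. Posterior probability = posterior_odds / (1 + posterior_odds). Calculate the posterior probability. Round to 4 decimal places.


Bayesian evidence evaluation:
Posterior odds = prior_odds * LR = 0.58903 * 170.564 = 100.4673
Posterior probability = posterior_odds / (1 + posterior_odds)
= 100.4673 / (1 + 100.4673)
= 100.4673 / 101.4673
= 0.9901

0.9901


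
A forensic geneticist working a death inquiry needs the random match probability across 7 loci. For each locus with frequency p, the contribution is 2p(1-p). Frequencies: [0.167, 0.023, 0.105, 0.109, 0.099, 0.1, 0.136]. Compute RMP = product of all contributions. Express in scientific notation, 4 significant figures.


Computing RMP for 7 loci:
Locus 1: 2 * 0.167 * 0.833 = 0.278222
Locus 2: 2 * 0.023 * 0.977 = 0.044942
Locus 3: 2 * 0.105 * 0.895 = 0.18795
Locus 4: 2 * 0.109 * 0.891 = 0.194238
Locus 5: 2 * 0.099 * 0.901 = 0.178398
Locus 6: 2 * 0.1 * 0.9 = 0.18
Locus 7: 2 * 0.136 * 0.864 = 0.235008
RMP = 3.445e-06

3.445e-06


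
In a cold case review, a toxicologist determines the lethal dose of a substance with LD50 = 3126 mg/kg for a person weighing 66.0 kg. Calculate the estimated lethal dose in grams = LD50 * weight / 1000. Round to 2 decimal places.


Lethal dose calculation:
Lethal dose = LD50 * body_weight / 1000
= 3126 * 66.0 / 1000
= 206316 / 1000
= 206.32 g

206.32


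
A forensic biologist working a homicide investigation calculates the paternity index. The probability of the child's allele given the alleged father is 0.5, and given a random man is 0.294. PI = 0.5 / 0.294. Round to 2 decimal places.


Paternity Index calculation:
PI = P(allele|father) / P(allele|random)
PI = 0.5 / 0.294
PI = 1.70

1.70


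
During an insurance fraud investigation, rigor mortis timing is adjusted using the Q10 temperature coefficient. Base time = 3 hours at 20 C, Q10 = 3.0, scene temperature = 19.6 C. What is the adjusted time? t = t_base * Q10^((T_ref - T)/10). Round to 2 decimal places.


Rigor mortis time adjustment:
Exponent = (T_ref - T_actual) / 10 = (20 - 19.6) / 10 = 0.04
Q10 factor = 3.0^0.04 = 1.04492
t_adjusted = 3 * 1.04492 = 3.13 hours

3.13


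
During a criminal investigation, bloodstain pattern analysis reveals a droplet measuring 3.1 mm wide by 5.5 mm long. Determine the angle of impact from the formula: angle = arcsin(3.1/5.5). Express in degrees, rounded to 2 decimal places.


Blood spatter impact angle calculation:
width / length = 3.1 / 5.5 = 0.563636
angle = arcsin(0.563636)
angle = 34.31 degrees

34.31


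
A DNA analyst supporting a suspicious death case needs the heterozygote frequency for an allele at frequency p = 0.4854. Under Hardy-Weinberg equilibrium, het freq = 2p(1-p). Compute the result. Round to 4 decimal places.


Hardy-Weinberg heterozygote frequency:
q = 1 - p = 1 - 0.4854 = 0.5146
2pq = 2 * 0.4854 * 0.5146 = 0.4996

0.4996


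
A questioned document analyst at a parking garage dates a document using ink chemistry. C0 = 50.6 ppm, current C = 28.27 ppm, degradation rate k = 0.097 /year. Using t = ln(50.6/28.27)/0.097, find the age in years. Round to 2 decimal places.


Document age estimation:
C0/C = 50.6 / 28.27 = 1.789883
ln(C0/C) = 0.58215
t = 0.58215 / 0.097 = 6.00 years

6.00


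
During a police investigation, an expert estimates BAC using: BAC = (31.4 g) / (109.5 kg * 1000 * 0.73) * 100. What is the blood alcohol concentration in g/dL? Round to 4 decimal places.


Applying the Widmark formula:
BAC = (dose_g / (body_wt * 1000 * r)) * 100
Denominator = 109.5 * 1000 * 0.73 = 79935
BAC = (31.4 / 79935) * 100
BAC = 0.0393 g/dL

0.0393


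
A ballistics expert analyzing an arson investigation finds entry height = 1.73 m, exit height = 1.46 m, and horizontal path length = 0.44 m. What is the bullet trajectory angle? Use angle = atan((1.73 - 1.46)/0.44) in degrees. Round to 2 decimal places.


Bullet trajectory angle:
Height difference = 1.73 - 1.46 = 0.27 m
angle = atan(0.27 / 0.44)
angle = atan(0.613636)
angle = 31.53 degrees

31.53


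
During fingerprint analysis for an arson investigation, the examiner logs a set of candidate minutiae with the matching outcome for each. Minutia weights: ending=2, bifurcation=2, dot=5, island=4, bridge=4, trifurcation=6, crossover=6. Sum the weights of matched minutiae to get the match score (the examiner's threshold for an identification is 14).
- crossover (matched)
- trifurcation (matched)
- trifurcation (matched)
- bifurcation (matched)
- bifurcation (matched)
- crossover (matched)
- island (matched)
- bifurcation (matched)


Weighted minutiae match score:
  crossover: matched, +6 (running total 6)
  trifurcation: matched, +6 (running total 12)
  trifurcation: matched, +6 (running total 18)
  bifurcation: matched, +2 (running total 20)
  bifurcation: matched, +2 (running total 22)
  crossover: matched, +6 (running total 28)
  island: matched, +4 (running total 32)
  bifurcation: matched, +2 (running total 34)
Total score = 34
Threshold = 14; verdict = identification

34


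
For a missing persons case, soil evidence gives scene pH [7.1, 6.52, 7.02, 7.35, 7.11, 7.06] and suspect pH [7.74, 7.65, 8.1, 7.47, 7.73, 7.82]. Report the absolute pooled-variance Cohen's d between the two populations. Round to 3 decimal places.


Pooled-variance Cohen's d for soil pH comparison:
Scene mean = 42.16 / 6 = 7.026667
Suspect mean = 46.51 / 6 = 7.751667
Scene sample variance s_s^2 = 0.074947
Suspect sample variance s_c^2 = 0.043257
Pooled variance = ((n_s-1)*s_s^2 + (n_c-1)*s_c^2) / (n_s + n_c - 2) = 0.059102
Pooled SD = sqrt(0.059102) = 0.243109
Mean difference = -0.725
|d| = |-0.725| / 0.243109 = 2.982

2.982


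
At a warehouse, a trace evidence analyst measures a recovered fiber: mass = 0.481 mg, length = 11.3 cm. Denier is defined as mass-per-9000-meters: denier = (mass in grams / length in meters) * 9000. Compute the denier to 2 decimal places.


Denier calculation:
Mass in grams = 0.481 mg / 1000 = 0.000481 g
Length in meters = 11.3 cm / 100 = 0.113 m
Linear density = mass / length = 0.000481 / 0.113 = 0.00425664 g/m
Denier = (g/m) * 9000 = 0.00425664 * 9000 = 38.31

38.31


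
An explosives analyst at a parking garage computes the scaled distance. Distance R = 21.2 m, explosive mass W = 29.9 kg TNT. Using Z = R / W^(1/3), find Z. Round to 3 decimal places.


Scaled distance calculation:
W^(1/3) = 29.9^(1/3) = 3.103776
Z = R / W^(1/3) = 21.2 / 3.103776
Z = 6.830 m/kg^(1/3)

6.830


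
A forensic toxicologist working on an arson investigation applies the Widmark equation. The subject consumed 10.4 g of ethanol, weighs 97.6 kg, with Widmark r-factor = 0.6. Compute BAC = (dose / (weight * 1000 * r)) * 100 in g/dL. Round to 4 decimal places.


Applying the Widmark formula:
BAC = (dose_g / (body_wt * 1000 * r)) * 100
Denominator = 97.6 * 1000 * 0.6 = 58560
BAC = (10.4 / 58560) * 100
BAC = 0.0178 g/dL

0.0178


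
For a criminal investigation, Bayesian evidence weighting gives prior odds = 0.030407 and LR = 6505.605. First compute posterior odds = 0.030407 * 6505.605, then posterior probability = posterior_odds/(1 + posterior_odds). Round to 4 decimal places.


Bayesian evidence evaluation:
Posterior odds = prior_odds * LR = 0.030407 * 6505.605 = 197.8159
Posterior probability = posterior_odds / (1 + posterior_odds)
= 197.8159 / (1 + 197.8159)
= 197.8159 / 198.8159
= 0.9950

0.9950


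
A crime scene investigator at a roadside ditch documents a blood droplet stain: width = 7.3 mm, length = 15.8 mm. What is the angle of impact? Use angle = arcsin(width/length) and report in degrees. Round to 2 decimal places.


Blood spatter impact angle calculation:
width / length = 7.3 / 15.8 = 0.462025
angle = arcsin(0.462025)
angle = 27.52 degrees

27.52


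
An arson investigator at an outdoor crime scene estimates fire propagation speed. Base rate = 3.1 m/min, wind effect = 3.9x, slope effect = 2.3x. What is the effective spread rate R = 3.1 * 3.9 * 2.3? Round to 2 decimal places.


Fire spread rate calculation:
R = R0 * wind_factor * slope_factor
= 3.1 * 3.9 * 2.3
= 12.09 * 2.3
= 27.81 m/min

27.81


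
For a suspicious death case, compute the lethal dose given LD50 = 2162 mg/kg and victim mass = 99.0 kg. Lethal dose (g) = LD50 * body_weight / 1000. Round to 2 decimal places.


Lethal dose calculation:
Lethal dose = LD50 * body_weight / 1000
= 2162 * 99.0 / 1000
= 214038 / 1000
= 214.04 g

214.04


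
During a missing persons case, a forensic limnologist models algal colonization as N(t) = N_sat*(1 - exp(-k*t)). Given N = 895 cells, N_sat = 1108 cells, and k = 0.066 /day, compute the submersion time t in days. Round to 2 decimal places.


PMSI from diatom colonization curve:
N / N_sat = 895 / 1108 = 0.807762
1 - N/N_sat = 0.192238
ln(1 - N/N_sat) = -1.649021
t = -ln(1 - N/N_sat) / k = -(-1.649021) / 0.066 = 24.99 days

24.99


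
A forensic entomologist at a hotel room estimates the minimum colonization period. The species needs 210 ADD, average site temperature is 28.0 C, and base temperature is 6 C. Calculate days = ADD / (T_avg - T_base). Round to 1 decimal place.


Insect development time:
Effective temperature = avg_temp - T_base = 28.0 - 6 = 22.0 C
Days = ADD / effective_temp = 210 / 22.0 = 9.5 days

9.5


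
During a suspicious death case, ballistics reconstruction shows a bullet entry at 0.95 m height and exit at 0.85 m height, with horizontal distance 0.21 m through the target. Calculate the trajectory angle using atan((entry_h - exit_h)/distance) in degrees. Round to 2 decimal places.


Bullet trajectory angle:
Height difference = 0.95 - 0.85 = 0.1 m
angle = atan(0.1 / 0.21)
angle = atan(0.47619)
angle = 25.46 degrees

25.46


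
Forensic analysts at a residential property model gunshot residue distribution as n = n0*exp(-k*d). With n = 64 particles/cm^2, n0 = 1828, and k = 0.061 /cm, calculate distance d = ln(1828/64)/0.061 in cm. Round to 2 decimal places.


GSR distance calculation:
n0/n = 1828 / 64 = 28.5625
ln(n0/n) = 3.352095
d = 3.352095 / 0.061 = 54.95 cm

54.95


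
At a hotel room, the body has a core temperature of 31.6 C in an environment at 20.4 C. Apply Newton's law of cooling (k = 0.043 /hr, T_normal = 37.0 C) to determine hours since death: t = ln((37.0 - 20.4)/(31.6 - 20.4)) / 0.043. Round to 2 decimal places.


Using Newton's law of cooling:
t = ln((T_normal - T_ambient) / (T_body - T_ambient)) / k
T_normal - T_ambient = 16.6
T_body - T_ambient = 11.2
Ratio = 1.482143
ln(ratio) = 0.393489
t = 0.393489 / 0.043 = 9.15 hours

9.15


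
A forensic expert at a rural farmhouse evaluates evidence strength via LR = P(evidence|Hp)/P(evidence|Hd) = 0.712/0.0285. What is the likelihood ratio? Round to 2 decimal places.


Likelihood ratio calculation:
LR = P(E|Hp) / P(E|Hd)
LR = 0.712 / 0.0285
LR = 24.98

24.98


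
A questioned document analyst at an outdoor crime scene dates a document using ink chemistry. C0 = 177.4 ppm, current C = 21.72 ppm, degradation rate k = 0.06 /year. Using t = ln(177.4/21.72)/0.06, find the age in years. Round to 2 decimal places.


Document age estimation:
C0/C = 177.4 / 21.72 = 8.167587
ln(C0/C) = 2.100174
t = 2.100174 / 0.06 = 35.00 years

35.00


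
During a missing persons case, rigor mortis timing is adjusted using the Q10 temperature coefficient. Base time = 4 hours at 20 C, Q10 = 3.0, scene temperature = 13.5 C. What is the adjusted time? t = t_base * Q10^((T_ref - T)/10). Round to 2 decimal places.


Rigor mortis time adjustment:
Exponent = (T_ref - T_actual) / 10 = (20 - 13.5) / 10 = 0.65
Q10 factor = 3.0^0.65 = 2.04234
t_adjusted = 4 * 2.04234 = 8.17 hours

8.17


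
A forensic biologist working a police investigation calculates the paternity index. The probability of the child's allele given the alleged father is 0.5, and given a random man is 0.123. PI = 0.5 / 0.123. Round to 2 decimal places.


Paternity Index calculation:
PI = P(allele|father) / P(allele|random)
PI = 0.5 / 0.123
PI = 4.07

4.07


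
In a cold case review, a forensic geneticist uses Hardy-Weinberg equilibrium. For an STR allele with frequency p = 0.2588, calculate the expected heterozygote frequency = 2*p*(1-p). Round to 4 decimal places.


Hardy-Weinberg heterozygote frequency:
q = 1 - p = 1 - 0.2588 = 0.7412
2pq = 2 * 0.2588 * 0.7412 = 0.3836

0.3836


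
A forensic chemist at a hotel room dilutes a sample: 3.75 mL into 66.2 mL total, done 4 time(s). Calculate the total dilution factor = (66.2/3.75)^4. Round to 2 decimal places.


Dilution factor calculation:
Single dilution = V_total / V_sample = 66.2 / 3.75 ≈ 17.653333
Number of dilutions = 4
Total DF = (66.2 / 3.75)^4 (full precision, rounded at the end) = 97119.60

97119.60


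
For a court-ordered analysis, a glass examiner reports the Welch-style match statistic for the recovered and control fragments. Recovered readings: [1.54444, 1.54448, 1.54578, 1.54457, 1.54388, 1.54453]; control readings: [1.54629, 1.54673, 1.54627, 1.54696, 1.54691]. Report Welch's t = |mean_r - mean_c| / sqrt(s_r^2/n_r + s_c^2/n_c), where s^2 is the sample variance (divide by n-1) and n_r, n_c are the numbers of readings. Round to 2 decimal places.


Welch's t-criterion for glass RI comparison:
Recovered mean = sum / n_r = 9.26768 / 6 = 1.5446133
Control mean = sum / n_c = 7.73316 / 5 = 1.546632
Recovered sample variance s_r^2 = 3.91107e-07
Control sample variance s_c^2 = 1.1062e-07
Welch SE (unpooled) = sqrt(s_r^2/n_r + s_c^2/n_c) = sqrt(6.51844e-08 + 2.2124e-08) = sqrt(8.73084e-08) = 0.00029548
|mean_r - mean_c| = 0.00201867
t = 0.00201867 / 0.00029548 = 6.83

6.83


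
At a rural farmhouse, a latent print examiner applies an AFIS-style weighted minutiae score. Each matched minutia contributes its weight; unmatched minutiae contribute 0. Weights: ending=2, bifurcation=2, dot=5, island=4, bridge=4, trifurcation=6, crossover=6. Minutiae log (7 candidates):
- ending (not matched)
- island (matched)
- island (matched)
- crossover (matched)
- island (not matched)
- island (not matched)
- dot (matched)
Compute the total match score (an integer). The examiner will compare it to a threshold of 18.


Weighted minutiae match score:
  ending: not matched, +0
  island: matched, +4 (running total 4)
  island: matched, +4 (running total 8)
  crossover: matched, +6 (running total 14)
  island: not matched, +0
  island: not matched, +0
  dot: matched, +5 (running total 19)
Total score = 19
Threshold = 18; verdict = identification

19


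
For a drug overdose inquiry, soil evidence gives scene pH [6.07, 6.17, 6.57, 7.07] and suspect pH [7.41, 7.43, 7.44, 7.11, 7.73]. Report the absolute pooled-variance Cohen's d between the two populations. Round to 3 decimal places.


Pooled-variance Cohen's d for soil pH comparison:
Scene mean = 25.88 / 4 = 6.47
Suspect mean = 37.12 / 5 = 7.424
Scene sample variance s_s^2 = 0.206667
Suspect sample variance s_c^2 = 0.04818
Pooled variance = ((n_s-1)*s_s^2 + (n_c-1)*s_c^2) / (n_s + n_c - 2) = 0.116103
Pooled SD = sqrt(0.116103) = 0.340739
Mean difference = -0.954
|d| = |-0.954| / 0.340739 = 2.800

2.800


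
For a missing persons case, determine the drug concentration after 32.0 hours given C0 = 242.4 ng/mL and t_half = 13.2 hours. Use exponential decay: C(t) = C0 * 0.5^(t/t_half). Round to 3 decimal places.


Drug concentration decay:
Number of half-lives = t / t_half = 32.0 / 13.2 = 2.424242
Decay factor = 0.5^2.424242 = 0.18630754
C(t) = 242.4 * 0.18630754 = 45.161 ng/mL

45.161


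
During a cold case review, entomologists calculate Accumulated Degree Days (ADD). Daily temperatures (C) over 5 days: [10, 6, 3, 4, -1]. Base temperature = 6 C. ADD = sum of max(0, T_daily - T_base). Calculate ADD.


Computing ADD day by day:
Day 1: max(0, 10 - 6) = 4
Day 2: max(0, 6 - 6) = 0
Day 3: max(0, 3 - 6) = 0
Day 4: max(0, 4 - 6) = 0
Day 5: max(0, -1 - 6) = 0
Total ADD = 4

4


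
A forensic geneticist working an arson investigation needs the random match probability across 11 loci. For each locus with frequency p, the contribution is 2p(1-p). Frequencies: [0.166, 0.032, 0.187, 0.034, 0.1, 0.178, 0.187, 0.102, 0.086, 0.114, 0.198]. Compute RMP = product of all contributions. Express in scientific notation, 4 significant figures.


Computing RMP for 11 loci:
Locus 1: 2 * 0.166 * 0.834 = 0.276888
Locus 2: 2 * 0.032 * 0.968 = 0.061952
Locus 3: 2 * 0.187 * 0.813 = 0.304062
Locus 4: 2 * 0.034 * 0.966 = 0.065688
Locus 5: 2 * 0.1 * 0.9 = 0.18
Locus 6: 2 * 0.178 * 0.822 = 0.292632
Locus 7: 2 * 0.187 * 0.813 = 0.304062
Locus 8: 2 * 0.102 * 0.898 = 0.183192
Locus 9: 2 * 0.086 * 0.914 = 0.157208
Locus 10: 2 * 0.114 * 0.886 = 0.202008
Locus 11: 2 * 0.198 * 0.802 = 0.317592
RMP = 1.014e-08

1.014e-08


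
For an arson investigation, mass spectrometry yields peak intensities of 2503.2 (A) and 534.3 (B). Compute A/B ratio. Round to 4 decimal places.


Spectral peak ratio:
Peak A = 2503.2 counts
Peak B = 534.3 counts
Ratio = 2503.2 / 534.3 = 4.6850

4.6850


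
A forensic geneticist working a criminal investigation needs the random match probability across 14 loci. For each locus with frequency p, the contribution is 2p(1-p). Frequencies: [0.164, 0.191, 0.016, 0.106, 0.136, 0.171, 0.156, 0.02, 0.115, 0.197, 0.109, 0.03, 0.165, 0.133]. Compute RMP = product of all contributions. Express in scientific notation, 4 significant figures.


Computing RMP for 14 loci:
Locus 1: 2 * 0.164 * 0.836 = 0.274208
Locus 2: 2 * 0.191 * 0.809 = 0.309038
Locus 3: 2 * 0.016 * 0.984 = 0.031488
Locus 4: 2 * 0.106 * 0.894 = 0.189528
Locus 5: 2 * 0.136 * 0.864 = 0.235008
Locus 6: 2 * 0.171 * 0.829 = 0.283518
Locus 7: 2 * 0.156 * 0.844 = 0.263328
Locus 8: 2 * 0.02 * 0.98 = 0.0392
Locus 9: 2 * 0.115 * 0.885 = 0.20355
Locus 10: 2 * 0.197 * 0.803 = 0.316382
Locus 11: 2 * 0.109 * 0.891 = 0.194238
Locus 12: 2 * 0.03 * 0.97 = 0.0582
Locus 13: 2 * 0.165 * 0.835 = 0.27555
Locus 14: 2 * 0.133 * 0.867 = 0.230622
RMP = 1.609e-11

1.609e-11


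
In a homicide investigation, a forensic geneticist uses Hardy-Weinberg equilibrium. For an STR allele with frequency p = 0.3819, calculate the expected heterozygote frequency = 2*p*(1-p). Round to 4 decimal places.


Hardy-Weinberg heterozygote frequency:
q = 1 - p = 1 - 0.3819 = 0.6181
2pq = 2 * 0.3819 * 0.6181 = 0.4721

0.4721


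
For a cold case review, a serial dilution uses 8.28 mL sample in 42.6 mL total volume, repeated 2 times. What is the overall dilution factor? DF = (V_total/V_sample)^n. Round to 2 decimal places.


Dilution factor calculation:
Single dilution = V_total / V_sample = 42.6 / 8.28 ≈ 5.144928
Number of dilutions = 2
Total DF = (42.6 / 8.28)^2 (full precision, rounded at the end) = 26.47

26.47


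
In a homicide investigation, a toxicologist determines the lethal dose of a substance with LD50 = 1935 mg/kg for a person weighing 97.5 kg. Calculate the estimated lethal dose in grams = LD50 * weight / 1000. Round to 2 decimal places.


Lethal dose calculation:
Lethal dose = LD50 * body_weight / 1000
= 1935 * 97.5 / 1000
= 188662.5 / 1000
= 188.66 g

188.66


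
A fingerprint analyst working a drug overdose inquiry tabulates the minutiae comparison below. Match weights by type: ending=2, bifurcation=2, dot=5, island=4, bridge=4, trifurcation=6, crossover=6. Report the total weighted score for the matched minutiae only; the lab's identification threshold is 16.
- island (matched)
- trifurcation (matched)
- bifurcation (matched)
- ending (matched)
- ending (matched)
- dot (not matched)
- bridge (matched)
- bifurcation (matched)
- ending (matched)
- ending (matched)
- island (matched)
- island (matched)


Weighted minutiae match score:
  island: matched, +4 (running total 4)
  trifurcation: matched, +6 (running total 10)
  bifurcation: matched, +2 (running total 12)
  ending: matched, +2 (running total 14)
  ending: matched, +2 (running total 16)
  dot: not matched, +0
  bridge: matched, +4 (running total 20)
  bifurcation: matched, +2 (running total 22)
  ending: matched, +2 (running total 24)
  ending: matched, +2 (running total 26)
  island: matched, +4 (running total 30)
  island: matched, +4 (running total 34)
Total score = 34
Threshold = 16; verdict = identification

34


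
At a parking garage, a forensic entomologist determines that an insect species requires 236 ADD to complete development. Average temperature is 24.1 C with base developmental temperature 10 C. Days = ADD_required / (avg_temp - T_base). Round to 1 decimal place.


Insect development time:
Effective temperature = avg_temp - T_base = 24.1 - 10 = 14.1 C
Days = ADD / effective_temp = 236 / 14.1 = 16.7 days

16.7


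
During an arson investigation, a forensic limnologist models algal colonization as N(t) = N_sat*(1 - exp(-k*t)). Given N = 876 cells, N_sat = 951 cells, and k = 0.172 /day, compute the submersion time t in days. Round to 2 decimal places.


PMSI from diatom colonization curve:
N / N_sat = 876 / 951 = 0.921136
1 - N/N_sat = 0.078864
ln(1 - N/N_sat) = -2.54003
t = -ln(1 - N/N_sat) / k = -(-2.54003) / 0.172 = 14.77 days

14.77


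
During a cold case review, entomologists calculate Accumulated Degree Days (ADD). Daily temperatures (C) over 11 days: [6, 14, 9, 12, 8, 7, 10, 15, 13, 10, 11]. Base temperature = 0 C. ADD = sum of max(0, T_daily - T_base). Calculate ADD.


Computing ADD day by day:
Day 1: max(0, 6 - 0) = 6
Day 2: max(0, 14 - 0) = 14
Day 3: max(0, 9 - 0) = 9
Day 4: max(0, 12 - 0) = 12
Day 5: max(0, 8 - 0) = 8
Day 6: max(0, 7 - 0) = 7
Day 7: max(0, 10 - 0) = 10
Day 8: max(0, 15 - 0) = 15
Day 9: max(0, 13 - 0) = 13
Day 10: max(0, 10 - 0) = 10
Day 11: max(0, 11 - 0) = 11
Total ADD = 115

115
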